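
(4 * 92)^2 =135424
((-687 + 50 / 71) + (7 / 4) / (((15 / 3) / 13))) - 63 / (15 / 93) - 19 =-1549711 / 1420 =-1091.35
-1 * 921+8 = -913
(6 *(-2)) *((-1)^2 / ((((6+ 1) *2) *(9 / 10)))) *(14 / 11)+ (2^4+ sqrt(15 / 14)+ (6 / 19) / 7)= sqrt(210) / 14+ 65102 / 4389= 15.87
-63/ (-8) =63/ 8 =7.88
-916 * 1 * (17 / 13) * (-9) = 140148 / 13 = 10780.62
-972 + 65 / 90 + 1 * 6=-17375 / 18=-965.28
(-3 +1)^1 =-2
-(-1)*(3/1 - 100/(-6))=59/3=19.67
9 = 9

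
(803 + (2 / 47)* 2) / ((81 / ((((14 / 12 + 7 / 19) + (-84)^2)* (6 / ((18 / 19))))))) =30368079455 / 68526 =443161.42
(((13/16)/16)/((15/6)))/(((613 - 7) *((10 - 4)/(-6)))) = -13/387840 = -0.00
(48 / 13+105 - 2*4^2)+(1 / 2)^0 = 1010 / 13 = 77.69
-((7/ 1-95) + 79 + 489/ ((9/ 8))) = -1277/ 3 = -425.67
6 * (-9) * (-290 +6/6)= 15606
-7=-7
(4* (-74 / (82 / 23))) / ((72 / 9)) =-851 / 82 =-10.38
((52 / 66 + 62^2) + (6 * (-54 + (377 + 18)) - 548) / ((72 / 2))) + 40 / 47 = 36174749 / 9306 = 3887.25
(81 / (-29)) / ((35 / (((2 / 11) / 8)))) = -81 / 44660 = -0.00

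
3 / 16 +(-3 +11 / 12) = -1.90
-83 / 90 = -0.92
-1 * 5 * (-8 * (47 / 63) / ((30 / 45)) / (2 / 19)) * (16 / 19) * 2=15040 / 21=716.19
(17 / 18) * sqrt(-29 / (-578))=sqrt(58) / 36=0.21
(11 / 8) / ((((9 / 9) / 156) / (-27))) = -11583 / 2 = -5791.50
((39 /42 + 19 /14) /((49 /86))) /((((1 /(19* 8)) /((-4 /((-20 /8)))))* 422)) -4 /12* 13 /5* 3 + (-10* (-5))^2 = 904558259 /361865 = 2499.71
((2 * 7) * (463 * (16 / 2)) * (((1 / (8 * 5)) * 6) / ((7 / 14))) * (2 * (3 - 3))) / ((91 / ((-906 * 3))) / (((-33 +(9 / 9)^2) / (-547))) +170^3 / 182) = 0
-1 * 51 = -51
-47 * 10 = -470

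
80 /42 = 40 /21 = 1.90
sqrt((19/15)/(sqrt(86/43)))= 2^(3/4) * sqrt(285)/30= 0.95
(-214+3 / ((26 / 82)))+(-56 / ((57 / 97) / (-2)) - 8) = -16259 / 741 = -21.94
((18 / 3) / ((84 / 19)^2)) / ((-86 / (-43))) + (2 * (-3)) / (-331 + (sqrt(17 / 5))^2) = 1751 / 10192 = 0.17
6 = 6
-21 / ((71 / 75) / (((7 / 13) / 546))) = -525 / 23998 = -0.02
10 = 10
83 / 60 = 1.38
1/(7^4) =0.00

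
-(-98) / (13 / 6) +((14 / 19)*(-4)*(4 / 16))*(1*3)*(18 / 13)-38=1030 / 247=4.17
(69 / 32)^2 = 4761 / 1024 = 4.65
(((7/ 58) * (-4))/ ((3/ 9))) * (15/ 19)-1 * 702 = -387432/ 551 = -703.14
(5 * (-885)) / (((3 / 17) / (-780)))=19558500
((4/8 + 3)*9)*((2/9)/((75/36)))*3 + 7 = 17.08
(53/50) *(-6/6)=-53/50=-1.06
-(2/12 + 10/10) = -7/6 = -1.17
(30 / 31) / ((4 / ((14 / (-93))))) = -35 / 961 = -0.04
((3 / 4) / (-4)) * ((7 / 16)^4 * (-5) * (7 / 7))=36015 / 1048576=0.03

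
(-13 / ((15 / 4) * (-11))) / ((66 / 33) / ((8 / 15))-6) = -208 / 1485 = -0.14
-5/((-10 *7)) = 1/14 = 0.07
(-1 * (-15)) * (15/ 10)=45/ 2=22.50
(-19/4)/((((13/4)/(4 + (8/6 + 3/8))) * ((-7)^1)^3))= 2603/107016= 0.02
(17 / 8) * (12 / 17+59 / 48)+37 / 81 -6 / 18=43913 / 10368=4.24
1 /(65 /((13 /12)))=1 /60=0.02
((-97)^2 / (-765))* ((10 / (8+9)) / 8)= -9409 / 10404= -0.90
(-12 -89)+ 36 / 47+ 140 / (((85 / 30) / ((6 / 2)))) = 38353 / 799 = 48.00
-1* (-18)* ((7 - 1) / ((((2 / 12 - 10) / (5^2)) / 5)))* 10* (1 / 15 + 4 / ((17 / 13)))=-43038000 / 1003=-42909.27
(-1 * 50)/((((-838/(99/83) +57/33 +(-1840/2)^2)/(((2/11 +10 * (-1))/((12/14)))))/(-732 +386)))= -19618200/83724217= -0.23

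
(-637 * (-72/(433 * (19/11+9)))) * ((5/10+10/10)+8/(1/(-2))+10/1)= -1135134/25547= -44.43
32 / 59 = 0.54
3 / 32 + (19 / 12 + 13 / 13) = 257 / 96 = 2.68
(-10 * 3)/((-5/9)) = 54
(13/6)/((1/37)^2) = 2966.17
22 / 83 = 0.27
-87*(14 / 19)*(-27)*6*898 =9325777.26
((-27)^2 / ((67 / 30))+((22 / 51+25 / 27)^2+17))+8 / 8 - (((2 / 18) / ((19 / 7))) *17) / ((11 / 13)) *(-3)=1028803952714 / 2950166043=348.73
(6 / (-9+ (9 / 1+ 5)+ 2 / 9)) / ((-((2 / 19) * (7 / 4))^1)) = -2052 / 329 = -6.24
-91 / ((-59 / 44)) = 4004 / 59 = 67.86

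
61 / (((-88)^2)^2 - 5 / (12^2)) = 8784 / 8635613179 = 0.00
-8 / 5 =-1.60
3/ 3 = 1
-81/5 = -16.20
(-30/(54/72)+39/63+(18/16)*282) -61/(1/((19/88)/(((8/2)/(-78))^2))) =-34965611/7392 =-4730.20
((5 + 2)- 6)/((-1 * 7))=-1/7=-0.14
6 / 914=3 / 457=0.01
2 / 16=1 / 8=0.12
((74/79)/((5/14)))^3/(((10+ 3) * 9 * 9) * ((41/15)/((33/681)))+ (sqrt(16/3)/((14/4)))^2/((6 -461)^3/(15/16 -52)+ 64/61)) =939206031601150627776/3091911357014769346457825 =0.00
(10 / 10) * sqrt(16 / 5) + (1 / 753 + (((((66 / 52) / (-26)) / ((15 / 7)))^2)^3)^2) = 2223311955453421653022690655694578486884513 / 1674153902456426480095278312787968000000000000 + 4 * sqrt(5) / 5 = 1.79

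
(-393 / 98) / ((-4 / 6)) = 1179 / 196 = 6.02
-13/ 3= -4.33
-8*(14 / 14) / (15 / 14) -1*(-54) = 698 / 15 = 46.53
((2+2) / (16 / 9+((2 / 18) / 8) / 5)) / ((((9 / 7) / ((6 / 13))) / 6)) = 4.84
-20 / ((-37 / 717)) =14340 / 37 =387.57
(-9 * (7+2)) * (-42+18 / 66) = 37179 / 11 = 3379.91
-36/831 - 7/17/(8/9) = -19083/37672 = -0.51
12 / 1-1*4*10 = -28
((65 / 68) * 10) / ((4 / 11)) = 3575 / 136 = 26.29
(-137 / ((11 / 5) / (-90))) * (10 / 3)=205500 / 11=18681.82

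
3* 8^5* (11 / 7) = 1081344 / 7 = 154477.71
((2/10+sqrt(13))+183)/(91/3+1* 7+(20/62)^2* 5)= 2883* sqrt(13)/109132+660207/136415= 4.93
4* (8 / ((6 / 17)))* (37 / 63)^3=13777616 / 750141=18.37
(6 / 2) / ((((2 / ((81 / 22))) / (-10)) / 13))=-15795 / 22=-717.95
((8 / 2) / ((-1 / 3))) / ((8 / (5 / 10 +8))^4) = -250563 / 16384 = -15.29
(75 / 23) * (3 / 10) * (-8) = -7.83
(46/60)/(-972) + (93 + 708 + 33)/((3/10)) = 81064777/29160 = 2780.00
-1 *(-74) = 74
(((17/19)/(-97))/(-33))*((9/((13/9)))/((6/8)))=612/263549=0.00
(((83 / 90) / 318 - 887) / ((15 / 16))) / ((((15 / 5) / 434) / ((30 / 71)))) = -88139695504 / 1524015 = -57833.88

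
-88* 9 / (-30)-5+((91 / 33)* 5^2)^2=25994648 / 5445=4774.04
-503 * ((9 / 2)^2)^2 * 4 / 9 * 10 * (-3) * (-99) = -544530195 / 2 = -272265097.50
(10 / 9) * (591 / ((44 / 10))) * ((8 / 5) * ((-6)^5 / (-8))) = 2553120 / 11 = 232101.82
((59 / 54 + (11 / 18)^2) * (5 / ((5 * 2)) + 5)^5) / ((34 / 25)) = 5425.29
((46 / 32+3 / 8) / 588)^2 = 0.00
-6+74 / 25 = -76 / 25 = -3.04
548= 548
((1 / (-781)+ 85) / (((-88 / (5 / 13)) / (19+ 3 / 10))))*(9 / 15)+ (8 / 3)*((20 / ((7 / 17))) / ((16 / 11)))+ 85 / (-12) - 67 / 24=7023896387 / 93813720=74.87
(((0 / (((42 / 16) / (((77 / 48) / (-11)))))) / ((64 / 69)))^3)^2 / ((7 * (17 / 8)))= 0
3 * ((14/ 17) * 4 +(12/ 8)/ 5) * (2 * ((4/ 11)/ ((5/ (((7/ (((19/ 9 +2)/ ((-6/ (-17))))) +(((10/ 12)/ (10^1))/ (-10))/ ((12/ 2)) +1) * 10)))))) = 442615121/ 17643450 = 25.09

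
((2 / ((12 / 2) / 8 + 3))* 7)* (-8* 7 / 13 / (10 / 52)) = -83.63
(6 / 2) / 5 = 3 / 5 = 0.60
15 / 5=3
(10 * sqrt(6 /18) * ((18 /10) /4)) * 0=0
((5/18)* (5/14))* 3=25/84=0.30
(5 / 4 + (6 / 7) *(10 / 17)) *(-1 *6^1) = -2505 / 238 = -10.53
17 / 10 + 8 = 97 / 10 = 9.70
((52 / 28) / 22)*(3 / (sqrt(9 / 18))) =39*sqrt(2) / 154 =0.36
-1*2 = -2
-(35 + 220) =-255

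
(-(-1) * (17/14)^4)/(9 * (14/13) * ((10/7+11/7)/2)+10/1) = 1085773/12254704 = 0.09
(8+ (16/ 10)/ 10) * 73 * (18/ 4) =67014/ 25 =2680.56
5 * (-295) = -1475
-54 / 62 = -27 / 31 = -0.87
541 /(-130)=-541 /130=-4.16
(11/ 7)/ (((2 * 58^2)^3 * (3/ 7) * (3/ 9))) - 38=-11572882533365/ 304549540352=-38.00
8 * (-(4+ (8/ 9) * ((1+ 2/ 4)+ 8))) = -896/ 9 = -99.56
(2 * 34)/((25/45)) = 612/5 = 122.40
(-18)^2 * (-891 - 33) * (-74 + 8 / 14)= 21982752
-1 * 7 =-7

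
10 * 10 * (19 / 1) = 1900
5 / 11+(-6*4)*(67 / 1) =-1607.55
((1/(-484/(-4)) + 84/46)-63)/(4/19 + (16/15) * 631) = -12128460/133503293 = -0.09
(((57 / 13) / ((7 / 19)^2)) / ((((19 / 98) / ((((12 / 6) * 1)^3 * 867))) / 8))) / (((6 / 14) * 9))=93478784 / 39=2396891.90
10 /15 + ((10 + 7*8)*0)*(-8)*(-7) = 2 /3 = 0.67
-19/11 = -1.73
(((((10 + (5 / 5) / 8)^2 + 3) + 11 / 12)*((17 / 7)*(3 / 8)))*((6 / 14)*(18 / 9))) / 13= 1042185 / 163072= 6.39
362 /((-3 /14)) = -5068 /3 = -1689.33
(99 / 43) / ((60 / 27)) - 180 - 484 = -570149 / 860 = -662.96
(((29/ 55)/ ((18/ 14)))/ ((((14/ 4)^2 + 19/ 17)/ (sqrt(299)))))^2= 56974574384/ 202459502025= 0.28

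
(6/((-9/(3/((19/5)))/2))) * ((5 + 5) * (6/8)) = -150/19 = -7.89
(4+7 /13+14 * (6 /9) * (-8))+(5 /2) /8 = -43565 /624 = -69.82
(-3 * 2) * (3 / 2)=-9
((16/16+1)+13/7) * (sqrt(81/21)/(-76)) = -81 * sqrt(21)/3724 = -0.10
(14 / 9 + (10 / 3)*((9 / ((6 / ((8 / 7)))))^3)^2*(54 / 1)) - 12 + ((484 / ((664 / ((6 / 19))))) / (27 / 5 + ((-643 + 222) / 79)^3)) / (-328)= 898155080046504753085073 / 197048715515643674592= 4558.04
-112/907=-0.12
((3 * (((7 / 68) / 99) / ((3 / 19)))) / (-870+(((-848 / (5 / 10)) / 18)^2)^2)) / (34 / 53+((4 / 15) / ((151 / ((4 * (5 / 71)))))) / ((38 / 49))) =3140256986937 / 8044579206005386284592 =0.00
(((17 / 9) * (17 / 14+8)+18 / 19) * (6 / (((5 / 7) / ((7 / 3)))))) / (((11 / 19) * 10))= 20503 / 330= 62.13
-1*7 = -7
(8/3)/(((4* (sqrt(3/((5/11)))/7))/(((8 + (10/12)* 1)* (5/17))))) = 1855* sqrt(165)/5049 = 4.72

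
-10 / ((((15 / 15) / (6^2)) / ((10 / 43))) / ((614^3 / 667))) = -833311958400 / 28681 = -29054494.56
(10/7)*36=360/7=51.43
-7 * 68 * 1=-476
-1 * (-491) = 491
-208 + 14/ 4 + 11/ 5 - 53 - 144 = -3993/ 10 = -399.30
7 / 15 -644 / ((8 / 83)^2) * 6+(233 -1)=-49882909 / 120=-415690.91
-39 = -39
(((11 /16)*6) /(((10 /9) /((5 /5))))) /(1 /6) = 891 /40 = 22.28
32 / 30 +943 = 14161 / 15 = 944.07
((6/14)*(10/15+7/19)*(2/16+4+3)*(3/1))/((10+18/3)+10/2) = 177/392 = 0.45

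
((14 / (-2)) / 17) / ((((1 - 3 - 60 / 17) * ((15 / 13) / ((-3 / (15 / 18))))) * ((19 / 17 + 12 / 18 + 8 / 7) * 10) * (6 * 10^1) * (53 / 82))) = -1331967 / 6507737500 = -0.00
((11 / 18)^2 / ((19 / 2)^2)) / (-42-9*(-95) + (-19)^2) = 121 / 34328934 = 0.00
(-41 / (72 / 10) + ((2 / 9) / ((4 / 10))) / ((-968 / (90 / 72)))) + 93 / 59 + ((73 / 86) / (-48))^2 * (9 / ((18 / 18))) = -166908671783 / 40550433792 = -4.12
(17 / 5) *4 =68 / 5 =13.60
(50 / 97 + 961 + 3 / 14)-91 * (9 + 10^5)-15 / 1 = -12357626543 / 1358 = -9099872.27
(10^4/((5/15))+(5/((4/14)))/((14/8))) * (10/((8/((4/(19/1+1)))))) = 7502.50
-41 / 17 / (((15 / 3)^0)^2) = -41 / 17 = -2.41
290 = 290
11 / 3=3.67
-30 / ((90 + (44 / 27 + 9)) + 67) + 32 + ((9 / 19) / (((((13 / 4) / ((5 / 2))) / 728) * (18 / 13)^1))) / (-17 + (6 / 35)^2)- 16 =4051145773 / 893864633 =4.53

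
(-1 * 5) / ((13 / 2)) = -10 / 13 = -0.77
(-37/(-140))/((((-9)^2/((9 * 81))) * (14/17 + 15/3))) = 629/1540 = 0.41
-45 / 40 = -9 / 8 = -1.12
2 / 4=1 / 2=0.50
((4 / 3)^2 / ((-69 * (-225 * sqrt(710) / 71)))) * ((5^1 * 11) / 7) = 88 * sqrt(710) / 978075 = 0.00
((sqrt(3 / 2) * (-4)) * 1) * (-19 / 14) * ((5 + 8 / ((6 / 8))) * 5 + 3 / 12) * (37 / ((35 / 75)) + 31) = 3457981 * sqrt(6) / 147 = 57621.01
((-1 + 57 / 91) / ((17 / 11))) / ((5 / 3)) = -66 / 455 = -0.15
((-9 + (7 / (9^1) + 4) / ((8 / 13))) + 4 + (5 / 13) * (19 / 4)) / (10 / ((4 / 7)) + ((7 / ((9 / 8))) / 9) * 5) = 0.22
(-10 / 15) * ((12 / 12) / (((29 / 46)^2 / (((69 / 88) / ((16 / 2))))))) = -0.16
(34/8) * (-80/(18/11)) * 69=-43010/3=-14336.67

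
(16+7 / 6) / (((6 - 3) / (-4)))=-206 / 9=-22.89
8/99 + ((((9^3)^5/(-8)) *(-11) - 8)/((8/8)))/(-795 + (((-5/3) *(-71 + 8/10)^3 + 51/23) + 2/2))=11720352696413838709/23837660352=491673785.23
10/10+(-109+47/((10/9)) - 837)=-9027/10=-902.70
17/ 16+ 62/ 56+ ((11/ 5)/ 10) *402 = 253707/ 2800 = 90.61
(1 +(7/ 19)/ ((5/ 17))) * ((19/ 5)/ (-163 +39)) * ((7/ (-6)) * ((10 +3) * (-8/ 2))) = -9737/ 2325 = -4.19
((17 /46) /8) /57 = 17 /20976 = 0.00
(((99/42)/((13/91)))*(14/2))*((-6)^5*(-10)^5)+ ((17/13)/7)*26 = 628689600034/7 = 89812800004.86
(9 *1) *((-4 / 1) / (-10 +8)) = 18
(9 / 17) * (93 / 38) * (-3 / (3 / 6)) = -2511 / 323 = -7.77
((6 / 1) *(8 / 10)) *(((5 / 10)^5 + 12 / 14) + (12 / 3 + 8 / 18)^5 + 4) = 4600451731 / 551124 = 8347.40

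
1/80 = 0.01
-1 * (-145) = 145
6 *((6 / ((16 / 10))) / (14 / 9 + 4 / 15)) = 2025 / 164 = 12.35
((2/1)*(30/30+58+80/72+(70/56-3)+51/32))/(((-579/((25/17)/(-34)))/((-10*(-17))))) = 2158375/1417392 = 1.52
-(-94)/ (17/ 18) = 1692/ 17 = 99.53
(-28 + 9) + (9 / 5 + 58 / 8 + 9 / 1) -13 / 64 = -369 / 320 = -1.15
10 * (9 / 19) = 90 / 19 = 4.74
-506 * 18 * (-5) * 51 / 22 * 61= 6439770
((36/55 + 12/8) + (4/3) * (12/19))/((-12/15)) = -6263/1672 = -3.75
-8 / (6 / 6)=-8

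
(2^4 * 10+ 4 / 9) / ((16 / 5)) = 1805 / 36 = 50.14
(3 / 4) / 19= 3 / 76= 0.04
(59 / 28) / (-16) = -59 / 448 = -0.13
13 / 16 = 0.81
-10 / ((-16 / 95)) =475 / 8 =59.38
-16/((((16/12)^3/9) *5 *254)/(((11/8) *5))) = -2673/8128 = -0.33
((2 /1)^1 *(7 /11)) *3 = 42 /11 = 3.82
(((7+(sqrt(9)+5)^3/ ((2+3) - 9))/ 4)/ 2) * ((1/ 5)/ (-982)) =121/ 39280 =0.00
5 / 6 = 0.83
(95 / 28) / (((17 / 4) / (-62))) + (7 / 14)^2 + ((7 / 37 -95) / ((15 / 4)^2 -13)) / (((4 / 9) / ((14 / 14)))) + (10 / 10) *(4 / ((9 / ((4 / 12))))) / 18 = -1069986359 / 4279716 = -250.01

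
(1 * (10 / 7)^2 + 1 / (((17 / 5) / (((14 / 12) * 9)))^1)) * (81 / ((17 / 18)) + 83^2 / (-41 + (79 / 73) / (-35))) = -1250780723935 / 2969108548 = -421.26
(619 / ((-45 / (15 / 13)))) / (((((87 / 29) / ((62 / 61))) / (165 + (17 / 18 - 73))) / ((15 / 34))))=-160515985 / 727974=-220.50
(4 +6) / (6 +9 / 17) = 170 / 111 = 1.53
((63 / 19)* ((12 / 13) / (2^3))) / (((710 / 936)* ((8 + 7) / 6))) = 6804 / 33725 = 0.20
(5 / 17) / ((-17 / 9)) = -45 / 289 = -0.16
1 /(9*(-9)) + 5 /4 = 401 /324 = 1.24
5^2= 25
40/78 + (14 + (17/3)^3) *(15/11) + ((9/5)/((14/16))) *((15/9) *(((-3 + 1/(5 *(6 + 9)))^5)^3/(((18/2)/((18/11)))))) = -5329318452481588255545410490040665881/636991641484200954437255859375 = -8366386.79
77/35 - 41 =-194/5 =-38.80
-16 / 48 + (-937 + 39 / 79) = -222031 / 237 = -936.84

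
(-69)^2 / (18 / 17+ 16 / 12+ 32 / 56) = 3213 / 2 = 1606.50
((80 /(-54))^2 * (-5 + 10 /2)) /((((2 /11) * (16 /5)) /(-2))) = 0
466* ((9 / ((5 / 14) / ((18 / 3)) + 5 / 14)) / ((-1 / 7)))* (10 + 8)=-6341328 / 5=-1268265.60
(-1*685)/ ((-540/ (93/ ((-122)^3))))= -4247/ 65370528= -0.00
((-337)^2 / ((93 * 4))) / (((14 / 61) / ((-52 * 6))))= -90060217 / 217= -415024.04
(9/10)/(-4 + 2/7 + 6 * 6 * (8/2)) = 0.01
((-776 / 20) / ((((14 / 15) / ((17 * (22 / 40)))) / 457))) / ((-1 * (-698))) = -24868569 / 97720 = -254.49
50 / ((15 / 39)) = 130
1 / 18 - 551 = -9917 / 18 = -550.94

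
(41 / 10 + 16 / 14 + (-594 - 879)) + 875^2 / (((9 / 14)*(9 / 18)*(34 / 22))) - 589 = 16484847131 / 10710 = 1539201.41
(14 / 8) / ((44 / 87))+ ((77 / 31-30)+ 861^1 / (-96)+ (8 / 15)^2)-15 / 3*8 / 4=-104935757 / 2455200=-42.74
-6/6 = -1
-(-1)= 1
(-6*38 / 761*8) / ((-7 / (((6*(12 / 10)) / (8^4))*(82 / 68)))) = 21033 / 28978880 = 0.00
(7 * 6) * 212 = 8904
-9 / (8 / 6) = -27 / 4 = -6.75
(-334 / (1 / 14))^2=21864976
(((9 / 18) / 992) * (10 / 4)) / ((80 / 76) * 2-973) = -95 / 73197696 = -0.00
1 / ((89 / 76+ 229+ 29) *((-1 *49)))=-76 / 965153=-0.00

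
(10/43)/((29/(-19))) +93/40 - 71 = -3433109/49880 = -68.83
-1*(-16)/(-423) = -16/423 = -0.04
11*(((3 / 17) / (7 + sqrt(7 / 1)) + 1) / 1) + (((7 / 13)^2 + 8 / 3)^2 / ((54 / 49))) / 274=734006425103 / 64656049068 - 11*sqrt(7) / 238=11.23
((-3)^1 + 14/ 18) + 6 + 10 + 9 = 205/ 9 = 22.78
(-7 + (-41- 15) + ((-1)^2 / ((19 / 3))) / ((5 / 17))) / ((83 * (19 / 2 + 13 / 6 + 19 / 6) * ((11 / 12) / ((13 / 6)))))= -925704 / 7719415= -0.12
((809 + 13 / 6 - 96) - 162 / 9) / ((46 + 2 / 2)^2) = 89 / 282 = 0.32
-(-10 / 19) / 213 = 10 / 4047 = 0.00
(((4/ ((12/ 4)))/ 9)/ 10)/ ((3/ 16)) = 32/ 405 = 0.08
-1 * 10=-10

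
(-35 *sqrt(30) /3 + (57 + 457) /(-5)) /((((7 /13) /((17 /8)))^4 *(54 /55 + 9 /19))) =-27780.64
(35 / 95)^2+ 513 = 185242 / 361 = 513.14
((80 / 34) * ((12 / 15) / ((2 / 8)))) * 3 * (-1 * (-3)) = 1152 / 17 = 67.76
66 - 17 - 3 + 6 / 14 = 325 / 7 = 46.43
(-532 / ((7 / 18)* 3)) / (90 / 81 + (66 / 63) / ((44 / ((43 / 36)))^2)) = -1092123648 / 2662969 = -410.12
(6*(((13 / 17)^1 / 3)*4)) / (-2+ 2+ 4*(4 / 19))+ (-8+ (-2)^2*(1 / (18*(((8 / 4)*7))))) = -1541 / 2142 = -0.72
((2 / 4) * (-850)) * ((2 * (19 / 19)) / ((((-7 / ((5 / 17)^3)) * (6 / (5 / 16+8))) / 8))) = 59375 / 1734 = 34.24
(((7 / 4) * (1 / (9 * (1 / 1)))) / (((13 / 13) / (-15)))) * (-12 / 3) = 35 / 3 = 11.67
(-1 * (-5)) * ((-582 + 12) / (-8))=1425 / 4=356.25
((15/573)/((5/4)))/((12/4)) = 4/573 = 0.01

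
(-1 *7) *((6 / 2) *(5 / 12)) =-35 / 4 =-8.75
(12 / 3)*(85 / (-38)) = -170 / 19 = -8.95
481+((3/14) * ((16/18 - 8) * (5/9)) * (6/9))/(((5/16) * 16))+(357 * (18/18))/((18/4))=317645/567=560.22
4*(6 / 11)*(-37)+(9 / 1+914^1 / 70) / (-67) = -2090852 / 25795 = -81.06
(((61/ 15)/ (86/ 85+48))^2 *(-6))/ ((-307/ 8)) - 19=-75921917135/ 3996116769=-19.00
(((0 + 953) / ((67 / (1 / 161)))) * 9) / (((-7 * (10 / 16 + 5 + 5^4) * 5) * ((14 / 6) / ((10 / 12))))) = -34308 / 2666600335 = -0.00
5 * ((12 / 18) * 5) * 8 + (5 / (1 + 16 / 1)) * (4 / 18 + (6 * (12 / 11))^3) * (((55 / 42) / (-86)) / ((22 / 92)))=23552072675 / 183889629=128.08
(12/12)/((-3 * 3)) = -1/9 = -0.11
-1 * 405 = -405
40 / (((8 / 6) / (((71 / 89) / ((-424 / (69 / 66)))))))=-24495 / 415096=-0.06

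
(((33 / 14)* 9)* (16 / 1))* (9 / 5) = 21384 / 35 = 610.97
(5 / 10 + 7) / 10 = 3 / 4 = 0.75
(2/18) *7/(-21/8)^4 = 4096/250047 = 0.02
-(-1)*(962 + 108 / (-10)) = 951.20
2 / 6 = 1 / 3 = 0.33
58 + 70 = 128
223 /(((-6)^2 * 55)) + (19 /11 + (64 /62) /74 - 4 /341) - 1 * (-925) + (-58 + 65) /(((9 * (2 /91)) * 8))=8459841389 /9084240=931.27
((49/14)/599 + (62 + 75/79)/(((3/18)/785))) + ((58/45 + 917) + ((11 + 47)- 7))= 1266852884941/4258890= 297460.81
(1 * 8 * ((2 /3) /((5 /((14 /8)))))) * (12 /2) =56 /5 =11.20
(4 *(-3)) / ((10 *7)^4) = -3 / 6002500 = -0.00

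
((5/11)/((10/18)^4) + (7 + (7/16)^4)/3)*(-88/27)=-1924030463/82944000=-23.20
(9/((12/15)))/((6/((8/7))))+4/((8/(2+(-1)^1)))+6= 121/14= 8.64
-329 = -329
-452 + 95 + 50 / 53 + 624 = 14201 / 53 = 267.94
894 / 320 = 447 / 160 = 2.79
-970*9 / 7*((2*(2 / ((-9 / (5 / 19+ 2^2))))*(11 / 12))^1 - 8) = 1615050 / 133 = 12143.23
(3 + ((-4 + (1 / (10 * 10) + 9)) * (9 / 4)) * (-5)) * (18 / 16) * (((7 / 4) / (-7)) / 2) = 38421 / 5120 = 7.50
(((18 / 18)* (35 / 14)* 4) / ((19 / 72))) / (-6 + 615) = 240 / 3857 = 0.06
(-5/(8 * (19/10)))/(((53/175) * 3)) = -4375/12084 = -0.36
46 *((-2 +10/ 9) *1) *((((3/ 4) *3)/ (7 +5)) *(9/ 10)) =-69/ 10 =-6.90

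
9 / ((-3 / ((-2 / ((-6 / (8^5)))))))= -32768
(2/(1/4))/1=8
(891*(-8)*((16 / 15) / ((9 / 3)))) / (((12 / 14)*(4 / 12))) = -44352 / 5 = -8870.40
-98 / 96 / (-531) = 49 / 25488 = 0.00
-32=-32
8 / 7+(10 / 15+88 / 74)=2330 / 777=3.00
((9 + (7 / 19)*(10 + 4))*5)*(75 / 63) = 33625 / 399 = 84.27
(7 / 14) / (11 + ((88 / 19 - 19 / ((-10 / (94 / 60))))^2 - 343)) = -16245000 / 8905983311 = -0.00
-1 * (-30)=30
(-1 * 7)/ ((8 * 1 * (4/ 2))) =-7/ 16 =-0.44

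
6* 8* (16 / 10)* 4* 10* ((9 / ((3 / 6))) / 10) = 27648 / 5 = 5529.60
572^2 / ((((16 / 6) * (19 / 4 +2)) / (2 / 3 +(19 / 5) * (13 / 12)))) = 11737726 / 135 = 86946.12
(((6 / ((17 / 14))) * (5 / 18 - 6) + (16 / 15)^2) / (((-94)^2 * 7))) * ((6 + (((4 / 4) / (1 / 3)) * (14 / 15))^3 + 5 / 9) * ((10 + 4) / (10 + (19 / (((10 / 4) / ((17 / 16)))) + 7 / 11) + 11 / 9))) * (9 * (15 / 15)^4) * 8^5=-4799589546459136 / 1852700725625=-2590.59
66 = 66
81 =81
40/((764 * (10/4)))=0.02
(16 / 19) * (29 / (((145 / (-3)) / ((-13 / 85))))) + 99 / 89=854961 / 718675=1.19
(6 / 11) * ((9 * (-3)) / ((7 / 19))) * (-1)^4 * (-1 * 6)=18468 / 77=239.84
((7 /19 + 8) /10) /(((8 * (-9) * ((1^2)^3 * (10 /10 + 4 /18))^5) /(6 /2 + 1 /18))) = -115911 /8901728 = -0.01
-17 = -17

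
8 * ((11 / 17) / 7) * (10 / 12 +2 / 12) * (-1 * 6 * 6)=-3168 / 119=-26.62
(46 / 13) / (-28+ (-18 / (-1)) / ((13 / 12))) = -23 / 74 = -0.31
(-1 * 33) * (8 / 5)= -264 / 5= -52.80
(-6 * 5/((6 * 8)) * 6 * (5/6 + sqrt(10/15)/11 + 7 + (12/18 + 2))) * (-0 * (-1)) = 0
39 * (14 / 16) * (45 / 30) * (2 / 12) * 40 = 1365 / 4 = 341.25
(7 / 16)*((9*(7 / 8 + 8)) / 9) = 497 / 128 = 3.88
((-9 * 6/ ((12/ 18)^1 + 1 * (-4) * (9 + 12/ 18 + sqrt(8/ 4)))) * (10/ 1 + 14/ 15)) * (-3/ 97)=-84132/ 171205 + 8856 * sqrt(2)/ 171205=-0.42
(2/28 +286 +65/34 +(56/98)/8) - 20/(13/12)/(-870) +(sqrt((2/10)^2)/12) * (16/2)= 387897847/1345890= 288.21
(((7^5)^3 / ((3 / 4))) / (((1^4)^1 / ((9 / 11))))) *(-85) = -4842512740141860 / 11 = -440228430921987.27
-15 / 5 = -3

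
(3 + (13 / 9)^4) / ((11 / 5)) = 241220 / 72171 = 3.34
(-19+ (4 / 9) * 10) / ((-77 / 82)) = 10742 / 693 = 15.50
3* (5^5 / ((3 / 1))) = 3125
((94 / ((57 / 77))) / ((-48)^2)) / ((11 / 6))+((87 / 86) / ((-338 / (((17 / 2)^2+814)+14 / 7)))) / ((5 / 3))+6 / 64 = -585061847 / 397650240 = -1.47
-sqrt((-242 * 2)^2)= -484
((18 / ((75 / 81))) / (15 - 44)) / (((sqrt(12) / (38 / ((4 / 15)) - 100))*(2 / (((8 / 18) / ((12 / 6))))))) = -153*sqrt(3) / 290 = -0.91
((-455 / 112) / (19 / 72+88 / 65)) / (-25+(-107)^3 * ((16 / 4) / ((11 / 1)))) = 0.00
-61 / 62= -0.98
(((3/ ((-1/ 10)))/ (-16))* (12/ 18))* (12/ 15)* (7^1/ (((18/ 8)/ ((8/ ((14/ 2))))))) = 32/ 9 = 3.56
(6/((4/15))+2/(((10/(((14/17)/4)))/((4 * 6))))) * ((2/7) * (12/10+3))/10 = 11979/4250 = 2.82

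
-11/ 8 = -1.38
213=213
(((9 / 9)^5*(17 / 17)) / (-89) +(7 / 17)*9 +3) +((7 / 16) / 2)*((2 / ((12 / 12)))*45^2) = 21608839 / 24208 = 892.63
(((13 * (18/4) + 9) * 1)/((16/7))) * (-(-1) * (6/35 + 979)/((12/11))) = 3392829/128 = 26506.48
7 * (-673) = -4711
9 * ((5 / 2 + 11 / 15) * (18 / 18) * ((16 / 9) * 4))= 3104 / 15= 206.93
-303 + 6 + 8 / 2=-293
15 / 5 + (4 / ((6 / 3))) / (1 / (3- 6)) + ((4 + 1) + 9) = 11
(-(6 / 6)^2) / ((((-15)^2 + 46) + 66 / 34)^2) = -289 / 21529600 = -0.00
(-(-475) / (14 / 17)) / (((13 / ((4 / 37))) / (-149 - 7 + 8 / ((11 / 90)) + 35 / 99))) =-144203350 / 333333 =-432.61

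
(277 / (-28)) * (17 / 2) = -4709 / 56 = -84.09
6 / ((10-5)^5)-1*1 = -3119 / 3125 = -1.00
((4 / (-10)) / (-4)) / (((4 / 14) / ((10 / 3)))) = 7 / 6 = 1.17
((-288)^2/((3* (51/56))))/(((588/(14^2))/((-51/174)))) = -86016/29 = -2966.07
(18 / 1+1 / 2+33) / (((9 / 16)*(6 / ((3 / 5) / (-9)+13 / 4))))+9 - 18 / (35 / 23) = 129692 / 2835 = 45.75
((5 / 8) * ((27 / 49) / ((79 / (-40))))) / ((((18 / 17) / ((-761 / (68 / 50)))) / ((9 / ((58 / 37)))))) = 475149375 / 898072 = 529.08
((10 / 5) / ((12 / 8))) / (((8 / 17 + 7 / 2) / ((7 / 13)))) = 952 / 5265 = 0.18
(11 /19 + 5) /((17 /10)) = 1060 /323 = 3.28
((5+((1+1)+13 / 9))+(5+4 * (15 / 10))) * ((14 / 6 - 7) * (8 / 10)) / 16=-4.54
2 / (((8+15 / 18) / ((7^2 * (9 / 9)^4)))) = 11.09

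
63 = 63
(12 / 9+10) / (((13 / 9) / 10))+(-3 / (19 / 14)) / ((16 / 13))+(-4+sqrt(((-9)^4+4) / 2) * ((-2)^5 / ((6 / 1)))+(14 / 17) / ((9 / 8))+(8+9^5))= 17876774819 / 302328 - 8 * sqrt(13130) / 3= 58824.83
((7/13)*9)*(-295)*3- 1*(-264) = -52323/13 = -4024.85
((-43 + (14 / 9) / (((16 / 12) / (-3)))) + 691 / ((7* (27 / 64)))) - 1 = 70493 / 378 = 186.49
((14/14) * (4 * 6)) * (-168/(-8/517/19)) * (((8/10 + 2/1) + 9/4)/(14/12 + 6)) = 750044988/215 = 3488581.34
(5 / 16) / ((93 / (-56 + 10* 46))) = 505 / 372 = 1.36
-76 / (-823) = 76 / 823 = 0.09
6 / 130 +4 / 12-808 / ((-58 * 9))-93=-91.07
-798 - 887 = -1685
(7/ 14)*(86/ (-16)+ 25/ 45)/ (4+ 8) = -347/ 1728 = -0.20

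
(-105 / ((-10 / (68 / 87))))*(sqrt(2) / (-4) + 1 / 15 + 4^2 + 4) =71638 / 435 - 119*sqrt(2) / 58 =161.78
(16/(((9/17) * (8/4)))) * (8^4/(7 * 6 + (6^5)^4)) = 278528/16452712980283581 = 0.00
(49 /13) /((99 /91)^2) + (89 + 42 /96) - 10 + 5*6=17660959 /156816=112.62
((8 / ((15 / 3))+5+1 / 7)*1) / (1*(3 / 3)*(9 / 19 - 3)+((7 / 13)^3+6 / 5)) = -9851348 / 1709659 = -5.76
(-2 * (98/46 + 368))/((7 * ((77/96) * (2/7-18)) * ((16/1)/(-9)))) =-4.19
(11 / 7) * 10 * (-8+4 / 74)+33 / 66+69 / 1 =-4097 / 74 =-55.36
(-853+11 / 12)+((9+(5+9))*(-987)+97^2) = -14144.08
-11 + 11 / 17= -176 / 17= -10.35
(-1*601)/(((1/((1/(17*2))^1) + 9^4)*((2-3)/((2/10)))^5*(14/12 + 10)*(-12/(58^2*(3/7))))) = -3032646/9665796875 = -0.00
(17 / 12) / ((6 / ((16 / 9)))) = 34 / 81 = 0.42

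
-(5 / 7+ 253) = -1776 / 7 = -253.71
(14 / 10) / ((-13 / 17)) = -119 / 65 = -1.83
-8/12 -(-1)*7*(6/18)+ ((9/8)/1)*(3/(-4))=79/96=0.82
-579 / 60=-193 / 20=-9.65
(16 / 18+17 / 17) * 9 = 17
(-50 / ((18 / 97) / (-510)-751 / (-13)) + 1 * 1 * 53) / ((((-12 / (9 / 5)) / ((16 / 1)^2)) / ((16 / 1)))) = -247921473024 / 7739945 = -32031.43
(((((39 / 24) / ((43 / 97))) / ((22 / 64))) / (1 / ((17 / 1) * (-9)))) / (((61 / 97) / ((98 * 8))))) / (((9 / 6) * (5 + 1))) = -6520963904 / 28853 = -226006.44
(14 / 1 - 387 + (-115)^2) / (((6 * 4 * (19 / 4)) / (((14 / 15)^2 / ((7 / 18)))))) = 119952 / 475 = 252.53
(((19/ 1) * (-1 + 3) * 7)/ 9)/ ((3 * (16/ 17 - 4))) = -2261/ 702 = -3.22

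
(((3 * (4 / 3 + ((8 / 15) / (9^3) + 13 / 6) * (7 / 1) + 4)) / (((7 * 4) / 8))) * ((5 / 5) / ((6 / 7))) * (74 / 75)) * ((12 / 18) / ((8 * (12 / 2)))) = 16592539 / 59049000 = 0.28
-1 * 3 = -3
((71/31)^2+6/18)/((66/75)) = 201050/31713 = 6.34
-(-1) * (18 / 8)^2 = 81 / 16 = 5.06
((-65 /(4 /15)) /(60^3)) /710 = -13 /8179200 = -0.00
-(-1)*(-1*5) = -5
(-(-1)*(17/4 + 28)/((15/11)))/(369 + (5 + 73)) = 473/8940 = 0.05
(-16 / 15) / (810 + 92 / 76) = -0.00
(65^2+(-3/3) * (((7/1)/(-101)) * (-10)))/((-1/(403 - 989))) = 250019830/101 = 2475443.86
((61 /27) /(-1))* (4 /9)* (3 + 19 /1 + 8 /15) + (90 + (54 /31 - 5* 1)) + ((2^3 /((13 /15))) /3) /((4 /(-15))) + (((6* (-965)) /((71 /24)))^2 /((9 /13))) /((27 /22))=33384664332331759 /7404901335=4508454.98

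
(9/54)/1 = 1/6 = 0.17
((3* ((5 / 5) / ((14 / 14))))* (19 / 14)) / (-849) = -19 / 3962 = -0.00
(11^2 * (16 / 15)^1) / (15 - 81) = -88 / 45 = -1.96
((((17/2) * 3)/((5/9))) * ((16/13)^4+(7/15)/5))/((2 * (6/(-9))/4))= -2347843293/7140250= -328.82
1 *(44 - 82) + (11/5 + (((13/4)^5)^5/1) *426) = 7515076665833058981281075358197/2814749767106560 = 2669891566793956.98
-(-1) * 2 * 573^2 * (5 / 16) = 1641645 / 8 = 205205.62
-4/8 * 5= -5/2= -2.50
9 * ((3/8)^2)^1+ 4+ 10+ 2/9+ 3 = 10649/576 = 18.49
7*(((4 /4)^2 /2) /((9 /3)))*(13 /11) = 91 /66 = 1.38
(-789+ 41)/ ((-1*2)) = 374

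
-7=-7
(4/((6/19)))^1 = 38/3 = 12.67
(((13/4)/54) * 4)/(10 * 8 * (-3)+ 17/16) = -104/103221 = -0.00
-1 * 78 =-78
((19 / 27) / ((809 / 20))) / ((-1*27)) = -0.00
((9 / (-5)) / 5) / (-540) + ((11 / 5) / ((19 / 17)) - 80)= -2223881 / 28500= -78.03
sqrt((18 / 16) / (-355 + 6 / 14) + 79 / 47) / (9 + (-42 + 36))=sqrt(91320425801) / 699924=0.43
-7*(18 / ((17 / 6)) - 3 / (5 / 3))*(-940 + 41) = 2435391 / 85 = 28651.66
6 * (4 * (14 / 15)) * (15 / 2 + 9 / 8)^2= 33327 / 20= 1666.35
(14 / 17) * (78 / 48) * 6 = 273 / 34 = 8.03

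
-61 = -61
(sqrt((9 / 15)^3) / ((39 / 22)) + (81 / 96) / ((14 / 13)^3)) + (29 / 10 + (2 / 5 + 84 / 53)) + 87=22 *sqrt(15) / 325 + 2153800431 / 23269120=92.82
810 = 810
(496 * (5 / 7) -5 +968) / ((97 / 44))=405724 / 679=597.53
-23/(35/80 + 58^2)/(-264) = 46/1776423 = 0.00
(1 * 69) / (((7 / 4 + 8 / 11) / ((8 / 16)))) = 1518 / 109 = 13.93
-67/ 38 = -1.76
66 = 66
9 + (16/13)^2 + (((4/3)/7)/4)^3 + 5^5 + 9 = 4921508572/1565109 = 3144.51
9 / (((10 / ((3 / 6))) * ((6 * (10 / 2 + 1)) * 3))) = 1 / 240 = 0.00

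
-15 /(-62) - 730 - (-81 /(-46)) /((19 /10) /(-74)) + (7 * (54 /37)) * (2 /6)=-659401381 /1002478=-657.77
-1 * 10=-10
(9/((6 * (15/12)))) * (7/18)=7/15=0.47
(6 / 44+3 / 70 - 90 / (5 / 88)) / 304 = -609771 / 117040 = -5.21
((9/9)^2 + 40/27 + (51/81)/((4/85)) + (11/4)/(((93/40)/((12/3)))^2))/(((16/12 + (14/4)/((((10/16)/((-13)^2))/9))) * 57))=461295/9332832224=0.00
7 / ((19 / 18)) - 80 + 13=-1147 / 19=-60.37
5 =5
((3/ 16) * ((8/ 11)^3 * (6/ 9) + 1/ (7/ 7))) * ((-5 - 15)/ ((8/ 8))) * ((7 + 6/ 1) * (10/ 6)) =-102.09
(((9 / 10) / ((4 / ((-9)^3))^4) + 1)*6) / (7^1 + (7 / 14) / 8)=7625597492667 / 9040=843539545.65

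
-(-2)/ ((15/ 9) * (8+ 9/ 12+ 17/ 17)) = 8/ 65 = 0.12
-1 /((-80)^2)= -1 /6400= -0.00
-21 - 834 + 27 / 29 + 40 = -23608 / 29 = -814.07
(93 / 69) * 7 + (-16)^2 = 6105 / 23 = 265.43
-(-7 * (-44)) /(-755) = 308 /755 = 0.41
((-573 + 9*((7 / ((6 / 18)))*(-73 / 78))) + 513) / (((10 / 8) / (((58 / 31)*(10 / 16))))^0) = -236.88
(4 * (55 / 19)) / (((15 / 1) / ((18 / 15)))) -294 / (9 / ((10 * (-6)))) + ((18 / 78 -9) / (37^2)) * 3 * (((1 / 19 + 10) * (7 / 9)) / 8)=13261343129 / 6762860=1960.91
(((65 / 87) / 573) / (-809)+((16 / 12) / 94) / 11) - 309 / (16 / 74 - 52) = 238433276129315 / 39949232860548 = 5.97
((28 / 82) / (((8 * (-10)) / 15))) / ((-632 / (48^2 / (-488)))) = -189 / 395158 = -0.00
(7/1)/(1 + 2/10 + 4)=35/26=1.35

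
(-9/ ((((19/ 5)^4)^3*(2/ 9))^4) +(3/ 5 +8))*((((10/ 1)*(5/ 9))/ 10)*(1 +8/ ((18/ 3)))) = 115573781670089408639107161561852025266105213617290850047853025781/ 10367083405622637984238849037927123756158230164197118576195528112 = 11.15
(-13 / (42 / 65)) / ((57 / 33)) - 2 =-10891 / 798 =-13.65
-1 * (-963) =963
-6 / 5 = -1.20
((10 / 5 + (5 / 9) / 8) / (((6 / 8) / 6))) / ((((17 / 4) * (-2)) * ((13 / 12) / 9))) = -3576 / 221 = -16.18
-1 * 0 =0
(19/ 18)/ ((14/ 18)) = 19/ 14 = 1.36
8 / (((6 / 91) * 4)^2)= 8281 / 72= 115.01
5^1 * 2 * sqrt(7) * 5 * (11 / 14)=275 * sqrt(7) / 7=103.94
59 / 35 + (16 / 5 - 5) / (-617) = 36466 / 21595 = 1.69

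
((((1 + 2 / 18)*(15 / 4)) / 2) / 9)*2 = 25 / 54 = 0.46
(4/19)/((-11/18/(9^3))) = -52488/209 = -251.14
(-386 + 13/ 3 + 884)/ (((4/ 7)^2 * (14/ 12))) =1318.62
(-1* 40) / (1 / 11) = -440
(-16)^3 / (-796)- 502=-98874 / 199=-496.85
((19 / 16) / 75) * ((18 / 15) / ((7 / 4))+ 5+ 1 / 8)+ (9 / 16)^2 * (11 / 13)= 3142613 / 8736000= 0.36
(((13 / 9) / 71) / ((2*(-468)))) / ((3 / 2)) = -1 / 69012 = -0.00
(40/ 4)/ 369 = 0.03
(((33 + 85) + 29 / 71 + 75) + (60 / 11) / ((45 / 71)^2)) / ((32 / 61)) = 83202719 / 210870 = 394.57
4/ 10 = 2/ 5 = 0.40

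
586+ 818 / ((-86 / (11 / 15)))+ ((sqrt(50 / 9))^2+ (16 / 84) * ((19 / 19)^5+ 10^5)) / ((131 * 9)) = 9504846319 / 15969555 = 595.19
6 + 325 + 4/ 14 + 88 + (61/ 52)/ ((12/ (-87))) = 598097/ 1456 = 410.78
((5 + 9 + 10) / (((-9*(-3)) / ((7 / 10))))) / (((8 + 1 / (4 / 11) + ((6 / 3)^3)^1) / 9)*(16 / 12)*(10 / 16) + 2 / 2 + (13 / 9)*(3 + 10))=224 / 7745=0.03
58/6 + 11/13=10.51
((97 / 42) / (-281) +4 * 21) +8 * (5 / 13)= 13358603 / 153426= 87.07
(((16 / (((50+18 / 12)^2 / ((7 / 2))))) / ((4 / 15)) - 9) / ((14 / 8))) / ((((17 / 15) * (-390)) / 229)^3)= 1136542727949 / 1603168998886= 0.71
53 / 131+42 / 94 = 5242 / 6157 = 0.85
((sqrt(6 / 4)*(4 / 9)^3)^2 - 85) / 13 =-15055447 / 2302911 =-6.54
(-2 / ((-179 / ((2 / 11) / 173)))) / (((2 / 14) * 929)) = 28 / 316451773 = 0.00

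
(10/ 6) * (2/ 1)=10/ 3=3.33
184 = 184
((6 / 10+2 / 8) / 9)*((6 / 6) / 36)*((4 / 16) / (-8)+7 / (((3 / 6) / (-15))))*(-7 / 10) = 799799 / 2073600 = 0.39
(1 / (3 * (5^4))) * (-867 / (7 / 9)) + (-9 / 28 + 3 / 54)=-135511 / 157500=-0.86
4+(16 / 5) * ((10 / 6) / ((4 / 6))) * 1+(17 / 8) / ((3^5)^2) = 12.00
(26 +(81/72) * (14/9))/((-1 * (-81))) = 37/108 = 0.34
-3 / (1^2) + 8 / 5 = -1.40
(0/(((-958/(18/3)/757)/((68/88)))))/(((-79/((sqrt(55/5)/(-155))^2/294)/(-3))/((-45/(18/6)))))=0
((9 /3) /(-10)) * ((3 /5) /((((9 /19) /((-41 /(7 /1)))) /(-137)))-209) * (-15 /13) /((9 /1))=42389 /1365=31.05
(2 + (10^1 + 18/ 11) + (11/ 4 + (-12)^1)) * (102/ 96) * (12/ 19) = 9843/ 3344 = 2.94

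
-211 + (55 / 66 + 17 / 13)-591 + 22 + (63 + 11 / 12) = -37125 / 52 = -713.94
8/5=1.60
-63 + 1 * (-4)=-67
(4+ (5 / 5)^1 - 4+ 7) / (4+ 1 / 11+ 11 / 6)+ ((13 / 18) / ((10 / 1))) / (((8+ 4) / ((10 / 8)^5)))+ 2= 582678955 / 172965888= 3.37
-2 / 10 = -1 / 5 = -0.20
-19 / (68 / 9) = -171 / 68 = -2.51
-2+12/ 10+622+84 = 3526/ 5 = 705.20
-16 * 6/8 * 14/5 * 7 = -1176/5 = -235.20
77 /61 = 1.26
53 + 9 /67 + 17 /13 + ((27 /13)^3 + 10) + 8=11982154 /147199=81.40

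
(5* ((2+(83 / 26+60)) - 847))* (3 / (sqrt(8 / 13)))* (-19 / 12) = 1931065* sqrt(26) / 416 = 23669.56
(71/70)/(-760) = -71/53200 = -0.00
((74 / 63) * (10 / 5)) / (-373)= -148 / 23499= -0.01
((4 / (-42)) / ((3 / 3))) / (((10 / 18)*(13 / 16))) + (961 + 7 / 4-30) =1697221 / 1820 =932.54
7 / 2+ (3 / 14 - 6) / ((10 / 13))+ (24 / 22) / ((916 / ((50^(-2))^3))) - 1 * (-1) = -832450781249979 / 275515625000000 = -3.02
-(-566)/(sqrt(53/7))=566 * sqrt(371)/53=205.70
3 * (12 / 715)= 36 / 715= 0.05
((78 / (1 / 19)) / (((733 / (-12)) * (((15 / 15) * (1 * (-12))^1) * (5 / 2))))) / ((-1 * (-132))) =247 / 40315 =0.01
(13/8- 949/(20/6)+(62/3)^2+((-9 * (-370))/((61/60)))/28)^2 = 1609873665879361/23629838400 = 68128.85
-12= -12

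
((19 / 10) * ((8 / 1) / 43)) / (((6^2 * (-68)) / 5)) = -19 / 26316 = -0.00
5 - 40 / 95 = 87 / 19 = 4.58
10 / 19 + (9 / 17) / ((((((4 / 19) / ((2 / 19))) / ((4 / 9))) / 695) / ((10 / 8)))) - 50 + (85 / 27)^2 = 29500735 / 470934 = 62.64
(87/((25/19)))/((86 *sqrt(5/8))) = 1653 *sqrt(10)/5375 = 0.97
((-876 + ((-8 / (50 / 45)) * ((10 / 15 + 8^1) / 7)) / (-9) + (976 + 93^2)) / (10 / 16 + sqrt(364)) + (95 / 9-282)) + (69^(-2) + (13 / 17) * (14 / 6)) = -1251199402091 / 4394798163 + 117599872 * sqrt(91) / 2443455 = 174.42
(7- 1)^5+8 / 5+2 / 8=155557 / 20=7777.85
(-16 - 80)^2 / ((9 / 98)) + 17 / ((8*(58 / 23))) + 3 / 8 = 46563893 / 464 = 100353.22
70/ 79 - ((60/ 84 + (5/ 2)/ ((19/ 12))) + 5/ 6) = -141245/ 63042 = -2.24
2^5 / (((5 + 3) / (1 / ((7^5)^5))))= 4 / 1341068619663964900807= 0.00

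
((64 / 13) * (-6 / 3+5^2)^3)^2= 606355001344 / 169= 3587899416.24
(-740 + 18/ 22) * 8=-65048/ 11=-5913.45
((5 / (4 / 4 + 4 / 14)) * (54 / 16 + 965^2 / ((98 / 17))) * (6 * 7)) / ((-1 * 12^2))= -316623115 / 1728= -183230.97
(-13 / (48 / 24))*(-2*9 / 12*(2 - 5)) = -117 / 4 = -29.25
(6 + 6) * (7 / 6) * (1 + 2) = 42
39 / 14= 2.79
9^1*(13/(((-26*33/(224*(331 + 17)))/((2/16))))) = -14616/11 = -1328.73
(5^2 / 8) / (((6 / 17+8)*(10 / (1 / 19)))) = 85 / 43168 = 0.00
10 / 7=1.43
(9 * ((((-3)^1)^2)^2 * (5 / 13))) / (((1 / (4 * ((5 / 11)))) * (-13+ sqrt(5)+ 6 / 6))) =-874800 / 19877- 72900 * sqrt(5) / 19877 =-52.21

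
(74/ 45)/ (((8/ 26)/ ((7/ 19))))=3367/ 1710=1.97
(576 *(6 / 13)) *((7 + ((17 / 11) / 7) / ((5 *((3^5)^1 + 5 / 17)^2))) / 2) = 1244754314091 / 1337781445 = 930.46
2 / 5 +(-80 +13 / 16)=-78.79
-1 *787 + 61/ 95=-74704/ 95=-786.36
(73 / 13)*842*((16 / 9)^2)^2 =4028235776 / 85293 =47228.21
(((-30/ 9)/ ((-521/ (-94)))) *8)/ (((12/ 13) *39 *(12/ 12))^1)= -1880/ 14067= -0.13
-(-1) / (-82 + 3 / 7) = -7 / 571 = -0.01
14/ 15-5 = -61/ 15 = -4.07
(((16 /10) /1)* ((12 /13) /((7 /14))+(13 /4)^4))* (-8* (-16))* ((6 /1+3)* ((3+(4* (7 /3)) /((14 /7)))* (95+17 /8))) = 20235529881 /130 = 155657922.16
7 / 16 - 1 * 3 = -41 / 16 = -2.56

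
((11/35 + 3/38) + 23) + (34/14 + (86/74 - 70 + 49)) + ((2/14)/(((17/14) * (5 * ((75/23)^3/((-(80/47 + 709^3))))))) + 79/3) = -4011209948879383679/16587614531250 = -241819.58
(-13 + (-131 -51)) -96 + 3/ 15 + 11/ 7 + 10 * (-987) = -355573/ 35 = -10159.23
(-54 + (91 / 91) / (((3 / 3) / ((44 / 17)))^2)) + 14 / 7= -13092 / 289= -45.30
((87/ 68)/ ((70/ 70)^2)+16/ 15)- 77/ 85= 1469/ 1020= 1.44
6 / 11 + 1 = 17 / 11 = 1.55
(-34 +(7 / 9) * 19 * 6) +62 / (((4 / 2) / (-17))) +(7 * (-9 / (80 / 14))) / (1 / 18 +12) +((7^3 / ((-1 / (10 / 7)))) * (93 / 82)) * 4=-205610281 / 76260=-2696.17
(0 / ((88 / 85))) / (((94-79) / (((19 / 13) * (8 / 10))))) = 0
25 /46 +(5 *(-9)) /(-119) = 5045 /5474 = 0.92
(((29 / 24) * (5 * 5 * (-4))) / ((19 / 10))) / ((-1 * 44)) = 3625 / 2508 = 1.45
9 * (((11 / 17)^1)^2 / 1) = 1089 / 289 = 3.77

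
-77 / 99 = -7 / 9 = -0.78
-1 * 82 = -82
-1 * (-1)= 1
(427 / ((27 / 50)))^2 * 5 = 3126354.60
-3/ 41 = -0.07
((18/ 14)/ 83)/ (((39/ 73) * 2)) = 219/ 15106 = 0.01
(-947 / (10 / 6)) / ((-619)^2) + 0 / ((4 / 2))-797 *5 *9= -68710349166 / 1915805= -35865.00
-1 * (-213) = 213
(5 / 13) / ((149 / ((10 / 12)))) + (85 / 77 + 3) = 3674477 / 894894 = 4.11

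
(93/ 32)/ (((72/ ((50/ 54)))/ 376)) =36425/ 2592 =14.05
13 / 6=2.17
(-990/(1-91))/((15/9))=33/5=6.60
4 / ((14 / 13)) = 26 / 7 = 3.71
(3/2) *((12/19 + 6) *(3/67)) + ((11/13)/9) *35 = 556444/148941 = 3.74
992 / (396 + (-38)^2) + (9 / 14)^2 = 21467 / 22540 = 0.95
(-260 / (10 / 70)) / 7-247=-507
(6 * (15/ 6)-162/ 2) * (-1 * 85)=5610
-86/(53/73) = -6278/53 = -118.45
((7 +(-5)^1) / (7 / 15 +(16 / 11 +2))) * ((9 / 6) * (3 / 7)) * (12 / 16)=4455 / 18116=0.25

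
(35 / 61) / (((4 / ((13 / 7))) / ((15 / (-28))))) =-975 / 6832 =-0.14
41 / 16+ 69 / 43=2867 / 688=4.17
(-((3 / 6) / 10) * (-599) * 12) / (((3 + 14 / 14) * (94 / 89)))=159933 / 1880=85.07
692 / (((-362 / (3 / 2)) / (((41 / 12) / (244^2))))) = -7093 / 43104064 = -0.00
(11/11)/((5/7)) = 7/5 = 1.40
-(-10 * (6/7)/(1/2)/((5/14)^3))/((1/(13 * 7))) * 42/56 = 642096/25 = 25683.84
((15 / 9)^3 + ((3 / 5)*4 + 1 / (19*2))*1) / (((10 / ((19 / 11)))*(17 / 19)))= 1.36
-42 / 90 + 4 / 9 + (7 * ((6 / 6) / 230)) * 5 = 269 / 2070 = 0.13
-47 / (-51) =0.92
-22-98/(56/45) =-403/4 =-100.75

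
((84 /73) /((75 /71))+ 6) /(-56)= -6469 /51100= -0.13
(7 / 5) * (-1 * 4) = -28 / 5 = -5.60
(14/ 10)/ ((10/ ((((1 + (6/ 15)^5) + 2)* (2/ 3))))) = 0.28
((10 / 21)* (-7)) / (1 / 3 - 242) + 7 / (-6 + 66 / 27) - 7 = -41551 / 4640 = -8.95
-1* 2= -2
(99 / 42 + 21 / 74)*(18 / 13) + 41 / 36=4.80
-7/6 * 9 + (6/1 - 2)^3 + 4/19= 2041/38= 53.71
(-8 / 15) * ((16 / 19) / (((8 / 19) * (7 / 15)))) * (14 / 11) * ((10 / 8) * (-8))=320 / 11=29.09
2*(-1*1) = -2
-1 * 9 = -9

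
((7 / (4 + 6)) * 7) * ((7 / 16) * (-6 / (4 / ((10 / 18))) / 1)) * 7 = -2401 / 192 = -12.51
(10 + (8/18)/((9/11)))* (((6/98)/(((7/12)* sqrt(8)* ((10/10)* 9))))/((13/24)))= 976* sqrt(2)/17199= 0.08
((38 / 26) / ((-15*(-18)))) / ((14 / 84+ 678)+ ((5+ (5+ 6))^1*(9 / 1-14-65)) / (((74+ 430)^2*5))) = 399 / 49987600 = 0.00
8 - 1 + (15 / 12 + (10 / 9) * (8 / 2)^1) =12.69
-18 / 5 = -3.60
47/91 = 0.52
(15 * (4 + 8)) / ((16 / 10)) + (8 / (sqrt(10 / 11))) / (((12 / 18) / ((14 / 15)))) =28 * sqrt(110) / 25 + 225 / 2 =124.25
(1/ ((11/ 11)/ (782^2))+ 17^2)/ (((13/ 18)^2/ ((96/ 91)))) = 19029831552/ 15379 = 1237390.70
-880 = -880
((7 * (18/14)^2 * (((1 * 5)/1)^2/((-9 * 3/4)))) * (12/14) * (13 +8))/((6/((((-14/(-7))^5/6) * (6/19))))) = -28800/133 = -216.54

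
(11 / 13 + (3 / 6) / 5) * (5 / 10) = 123 / 260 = 0.47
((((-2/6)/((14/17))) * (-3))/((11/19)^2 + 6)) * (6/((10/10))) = 18411/16009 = 1.15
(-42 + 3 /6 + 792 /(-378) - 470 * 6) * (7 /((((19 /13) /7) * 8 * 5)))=-10944661 /4560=-2400.14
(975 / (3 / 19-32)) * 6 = -22230 / 121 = -183.72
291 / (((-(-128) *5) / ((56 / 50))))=0.51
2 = 2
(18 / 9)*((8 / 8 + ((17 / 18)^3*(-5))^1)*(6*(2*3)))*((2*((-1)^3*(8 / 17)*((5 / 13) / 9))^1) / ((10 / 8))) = 92224 / 12393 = 7.44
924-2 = 922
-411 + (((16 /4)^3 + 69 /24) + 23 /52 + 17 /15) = -534377 /1560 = -342.55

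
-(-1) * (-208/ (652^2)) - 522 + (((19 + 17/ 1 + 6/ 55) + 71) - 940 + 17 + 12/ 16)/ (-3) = -250.29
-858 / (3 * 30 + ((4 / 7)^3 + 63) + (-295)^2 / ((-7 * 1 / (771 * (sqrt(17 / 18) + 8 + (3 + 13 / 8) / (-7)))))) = 0.00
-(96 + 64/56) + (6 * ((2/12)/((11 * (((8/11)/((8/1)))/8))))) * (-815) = -46320/7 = -6617.14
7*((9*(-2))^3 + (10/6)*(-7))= -122717/3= -40905.67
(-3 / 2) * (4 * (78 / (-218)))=234 / 109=2.15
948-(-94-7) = 1049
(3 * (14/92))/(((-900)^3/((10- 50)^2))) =-0.00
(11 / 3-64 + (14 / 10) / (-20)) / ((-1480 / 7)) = 126847 / 444000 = 0.29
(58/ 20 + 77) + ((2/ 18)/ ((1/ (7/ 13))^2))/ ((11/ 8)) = 13371989/ 167310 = 79.92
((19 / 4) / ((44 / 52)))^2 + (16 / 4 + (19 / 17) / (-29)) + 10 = 45.47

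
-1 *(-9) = 9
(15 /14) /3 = 5 /14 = 0.36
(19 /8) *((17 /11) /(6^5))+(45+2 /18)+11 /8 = 31810211 /684288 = 46.49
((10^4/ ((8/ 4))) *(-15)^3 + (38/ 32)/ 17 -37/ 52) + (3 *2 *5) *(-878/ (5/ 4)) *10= -60415108189/ 3536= -17085720.64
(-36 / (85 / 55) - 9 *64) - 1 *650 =-21238 / 17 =-1249.29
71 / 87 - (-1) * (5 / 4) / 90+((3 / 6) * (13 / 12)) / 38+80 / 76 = 150505 / 79344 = 1.90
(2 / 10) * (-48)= -48 / 5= -9.60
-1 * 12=-12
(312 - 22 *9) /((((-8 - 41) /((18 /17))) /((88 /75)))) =-60192 /20825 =-2.89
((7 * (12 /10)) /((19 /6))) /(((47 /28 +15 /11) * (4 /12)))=2.62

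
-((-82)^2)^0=-1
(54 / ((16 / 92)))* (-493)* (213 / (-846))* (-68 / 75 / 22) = -1588.34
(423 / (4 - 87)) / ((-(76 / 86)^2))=782127 / 119852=6.53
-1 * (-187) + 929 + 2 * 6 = 1128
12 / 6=2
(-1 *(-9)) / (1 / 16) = 144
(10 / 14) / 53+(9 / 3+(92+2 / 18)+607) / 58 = 2346959 / 193662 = 12.12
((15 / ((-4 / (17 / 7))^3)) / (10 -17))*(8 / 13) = 0.30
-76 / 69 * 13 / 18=-494 / 621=-0.80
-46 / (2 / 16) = -368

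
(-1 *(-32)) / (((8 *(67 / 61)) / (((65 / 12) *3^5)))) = 321165 / 67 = 4793.51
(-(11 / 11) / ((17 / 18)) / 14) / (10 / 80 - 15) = 72 / 14161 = 0.01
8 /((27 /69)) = 184 /9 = 20.44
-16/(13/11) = -176/13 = -13.54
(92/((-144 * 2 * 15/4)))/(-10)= 23/2700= 0.01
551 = 551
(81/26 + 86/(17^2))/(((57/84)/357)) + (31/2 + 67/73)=1110850983/613054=1812.00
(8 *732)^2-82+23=34292677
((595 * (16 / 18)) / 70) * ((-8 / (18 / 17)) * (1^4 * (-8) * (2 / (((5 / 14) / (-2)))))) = -2071552 / 405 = -5114.94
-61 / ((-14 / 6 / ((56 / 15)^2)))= 27328 / 75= 364.37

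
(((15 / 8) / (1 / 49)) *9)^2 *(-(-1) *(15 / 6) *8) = 218791125 / 16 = 13674445.31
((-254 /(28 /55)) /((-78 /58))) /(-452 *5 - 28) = -18415 /113568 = -0.16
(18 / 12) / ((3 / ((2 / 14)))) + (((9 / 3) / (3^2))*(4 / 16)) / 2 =19 / 168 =0.11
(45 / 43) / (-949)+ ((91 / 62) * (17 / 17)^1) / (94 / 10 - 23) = -18756905 / 172042312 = -0.11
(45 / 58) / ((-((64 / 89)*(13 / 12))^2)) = -3208005 / 2509312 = -1.28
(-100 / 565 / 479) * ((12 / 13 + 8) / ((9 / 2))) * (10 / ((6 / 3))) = -23200 / 6332859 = -0.00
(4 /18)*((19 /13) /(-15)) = -38 /1755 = -0.02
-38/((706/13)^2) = -3211/249218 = -0.01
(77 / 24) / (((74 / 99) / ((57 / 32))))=144837 / 18944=7.65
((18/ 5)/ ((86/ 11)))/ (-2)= -0.23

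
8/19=0.42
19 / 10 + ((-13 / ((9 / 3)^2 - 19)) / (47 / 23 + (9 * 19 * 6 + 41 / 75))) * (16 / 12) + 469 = 321357437 / 682430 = 470.90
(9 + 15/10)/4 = 21/8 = 2.62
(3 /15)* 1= 1 /5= 0.20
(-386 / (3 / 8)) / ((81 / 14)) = -43232 / 243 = -177.91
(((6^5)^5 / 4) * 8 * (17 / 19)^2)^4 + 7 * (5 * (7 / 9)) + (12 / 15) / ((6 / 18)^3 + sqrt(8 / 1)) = 5832 * sqrt(2) / 29155 + 19133391027764190611266168378734130844220206017519104864094858413734237172354720250894956620243 / 4456402024143195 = 4293461614124199216419630000000000000000000000000000000000000000000000000000000.00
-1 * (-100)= 100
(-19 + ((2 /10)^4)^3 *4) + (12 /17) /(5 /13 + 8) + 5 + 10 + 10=6.08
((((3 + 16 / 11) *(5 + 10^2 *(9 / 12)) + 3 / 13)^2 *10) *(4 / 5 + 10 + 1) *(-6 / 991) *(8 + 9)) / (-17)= 1841002522692 / 20264959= 90846.59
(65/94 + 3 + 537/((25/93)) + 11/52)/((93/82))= 5014065439/2841150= 1764.80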